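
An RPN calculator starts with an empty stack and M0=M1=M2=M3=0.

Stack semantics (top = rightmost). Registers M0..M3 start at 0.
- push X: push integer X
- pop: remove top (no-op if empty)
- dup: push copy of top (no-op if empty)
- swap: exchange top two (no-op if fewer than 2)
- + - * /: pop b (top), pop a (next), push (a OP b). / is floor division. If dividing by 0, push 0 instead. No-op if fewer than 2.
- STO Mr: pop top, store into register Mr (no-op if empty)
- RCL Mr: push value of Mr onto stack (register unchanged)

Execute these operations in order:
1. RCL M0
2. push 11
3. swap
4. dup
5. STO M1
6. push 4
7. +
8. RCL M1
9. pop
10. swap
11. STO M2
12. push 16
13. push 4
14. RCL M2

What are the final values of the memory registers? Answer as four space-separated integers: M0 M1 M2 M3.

Answer: 0 0 11 0

Derivation:
After op 1 (RCL M0): stack=[0] mem=[0,0,0,0]
After op 2 (push 11): stack=[0,11] mem=[0,0,0,0]
After op 3 (swap): stack=[11,0] mem=[0,0,0,0]
After op 4 (dup): stack=[11,0,0] mem=[0,0,0,0]
After op 5 (STO M1): stack=[11,0] mem=[0,0,0,0]
After op 6 (push 4): stack=[11,0,4] mem=[0,0,0,0]
After op 7 (+): stack=[11,4] mem=[0,0,0,0]
After op 8 (RCL M1): stack=[11,4,0] mem=[0,0,0,0]
After op 9 (pop): stack=[11,4] mem=[0,0,0,0]
After op 10 (swap): stack=[4,11] mem=[0,0,0,0]
After op 11 (STO M2): stack=[4] mem=[0,0,11,0]
After op 12 (push 16): stack=[4,16] mem=[0,0,11,0]
After op 13 (push 4): stack=[4,16,4] mem=[0,0,11,0]
After op 14 (RCL M2): stack=[4,16,4,11] mem=[0,0,11,0]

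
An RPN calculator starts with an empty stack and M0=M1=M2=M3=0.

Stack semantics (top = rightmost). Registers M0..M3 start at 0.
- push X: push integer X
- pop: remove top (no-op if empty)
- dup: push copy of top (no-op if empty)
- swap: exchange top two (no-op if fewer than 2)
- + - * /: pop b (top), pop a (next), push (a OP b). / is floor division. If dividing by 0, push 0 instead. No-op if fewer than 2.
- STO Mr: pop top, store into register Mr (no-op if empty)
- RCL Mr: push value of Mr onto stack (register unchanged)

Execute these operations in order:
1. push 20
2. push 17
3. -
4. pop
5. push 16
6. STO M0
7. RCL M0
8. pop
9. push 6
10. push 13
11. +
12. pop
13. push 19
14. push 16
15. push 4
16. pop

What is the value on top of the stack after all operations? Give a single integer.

After op 1 (push 20): stack=[20] mem=[0,0,0,0]
After op 2 (push 17): stack=[20,17] mem=[0,0,0,0]
After op 3 (-): stack=[3] mem=[0,0,0,0]
After op 4 (pop): stack=[empty] mem=[0,0,0,0]
After op 5 (push 16): stack=[16] mem=[0,0,0,0]
After op 6 (STO M0): stack=[empty] mem=[16,0,0,0]
After op 7 (RCL M0): stack=[16] mem=[16,0,0,0]
After op 8 (pop): stack=[empty] mem=[16,0,0,0]
After op 9 (push 6): stack=[6] mem=[16,0,0,0]
After op 10 (push 13): stack=[6,13] mem=[16,0,0,0]
After op 11 (+): stack=[19] mem=[16,0,0,0]
After op 12 (pop): stack=[empty] mem=[16,0,0,0]
After op 13 (push 19): stack=[19] mem=[16,0,0,0]
After op 14 (push 16): stack=[19,16] mem=[16,0,0,0]
After op 15 (push 4): stack=[19,16,4] mem=[16,0,0,0]
After op 16 (pop): stack=[19,16] mem=[16,0,0,0]

Answer: 16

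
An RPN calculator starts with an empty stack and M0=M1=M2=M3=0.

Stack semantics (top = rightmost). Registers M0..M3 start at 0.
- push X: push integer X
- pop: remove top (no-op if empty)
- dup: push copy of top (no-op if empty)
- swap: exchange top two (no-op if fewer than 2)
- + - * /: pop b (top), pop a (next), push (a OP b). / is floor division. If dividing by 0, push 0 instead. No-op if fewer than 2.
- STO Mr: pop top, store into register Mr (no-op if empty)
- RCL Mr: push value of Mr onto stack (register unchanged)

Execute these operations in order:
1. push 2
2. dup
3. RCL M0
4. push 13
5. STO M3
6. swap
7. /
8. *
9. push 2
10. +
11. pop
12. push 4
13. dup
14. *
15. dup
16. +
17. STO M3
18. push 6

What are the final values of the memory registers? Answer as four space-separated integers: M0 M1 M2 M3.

Answer: 0 0 0 32

Derivation:
After op 1 (push 2): stack=[2] mem=[0,0,0,0]
After op 2 (dup): stack=[2,2] mem=[0,0,0,0]
After op 3 (RCL M0): stack=[2,2,0] mem=[0,0,0,0]
After op 4 (push 13): stack=[2,2,0,13] mem=[0,0,0,0]
After op 5 (STO M3): stack=[2,2,0] mem=[0,0,0,13]
After op 6 (swap): stack=[2,0,2] mem=[0,0,0,13]
After op 7 (/): stack=[2,0] mem=[0,0,0,13]
After op 8 (*): stack=[0] mem=[0,0,0,13]
After op 9 (push 2): stack=[0,2] mem=[0,0,0,13]
After op 10 (+): stack=[2] mem=[0,0,0,13]
After op 11 (pop): stack=[empty] mem=[0,0,0,13]
After op 12 (push 4): stack=[4] mem=[0,0,0,13]
After op 13 (dup): stack=[4,4] mem=[0,0,0,13]
After op 14 (*): stack=[16] mem=[0,0,0,13]
After op 15 (dup): stack=[16,16] mem=[0,0,0,13]
After op 16 (+): stack=[32] mem=[0,0,0,13]
After op 17 (STO M3): stack=[empty] mem=[0,0,0,32]
After op 18 (push 6): stack=[6] mem=[0,0,0,32]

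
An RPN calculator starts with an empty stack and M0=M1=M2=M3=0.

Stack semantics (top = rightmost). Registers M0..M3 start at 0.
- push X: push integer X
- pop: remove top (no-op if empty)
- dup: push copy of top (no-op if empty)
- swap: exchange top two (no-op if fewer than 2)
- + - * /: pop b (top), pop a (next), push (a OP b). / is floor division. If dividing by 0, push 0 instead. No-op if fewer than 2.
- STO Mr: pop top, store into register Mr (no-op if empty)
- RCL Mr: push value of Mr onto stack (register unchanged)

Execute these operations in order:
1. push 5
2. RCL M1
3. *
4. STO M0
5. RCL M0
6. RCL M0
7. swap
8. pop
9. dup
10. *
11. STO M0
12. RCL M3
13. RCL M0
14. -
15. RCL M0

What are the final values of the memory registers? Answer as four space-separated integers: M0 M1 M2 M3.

Answer: 0 0 0 0

Derivation:
After op 1 (push 5): stack=[5] mem=[0,0,0,0]
After op 2 (RCL M1): stack=[5,0] mem=[0,0,0,0]
After op 3 (*): stack=[0] mem=[0,0,0,0]
After op 4 (STO M0): stack=[empty] mem=[0,0,0,0]
After op 5 (RCL M0): stack=[0] mem=[0,0,0,0]
After op 6 (RCL M0): stack=[0,0] mem=[0,0,0,0]
After op 7 (swap): stack=[0,0] mem=[0,0,0,0]
After op 8 (pop): stack=[0] mem=[0,0,0,0]
After op 9 (dup): stack=[0,0] mem=[0,0,0,0]
After op 10 (*): stack=[0] mem=[0,0,0,0]
After op 11 (STO M0): stack=[empty] mem=[0,0,0,0]
After op 12 (RCL M3): stack=[0] mem=[0,0,0,0]
After op 13 (RCL M0): stack=[0,0] mem=[0,0,0,0]
After op 14 (-): stack=[0] mem=[0,0,0,0]
After op 15 (RCL M0): stack=[0,0] mem=[0,0,0,0]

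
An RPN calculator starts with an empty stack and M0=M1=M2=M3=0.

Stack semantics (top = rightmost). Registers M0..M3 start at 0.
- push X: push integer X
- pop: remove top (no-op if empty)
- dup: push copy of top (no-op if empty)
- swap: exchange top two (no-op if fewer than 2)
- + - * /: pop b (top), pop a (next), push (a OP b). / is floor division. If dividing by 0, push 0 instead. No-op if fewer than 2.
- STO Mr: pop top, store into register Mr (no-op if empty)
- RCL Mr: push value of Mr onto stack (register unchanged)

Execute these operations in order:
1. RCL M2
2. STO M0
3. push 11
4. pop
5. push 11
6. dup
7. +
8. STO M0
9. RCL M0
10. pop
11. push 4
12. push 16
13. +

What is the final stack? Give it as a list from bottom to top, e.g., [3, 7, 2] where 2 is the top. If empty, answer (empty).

After op 1 (RCL M2): stack=[0] mem=[0,0,0,0]
After op 2 (STO M0): stack=[empty] mem=[0,0,0,0]
After op 3 (push 11): stack=[11] mem=[0,0,0,0]
After op 4 (pop): stack=[empty] mem=[0,0,0,0]
After op 5 (push 11): stack=[11] mem=[0,0,0,0]
After op 6 (dup): stack=[11,11] mem=[0,0,0,0]
After op 7 (+): stack=[22] mem=[0,0,0,0]
After op 8 (STO M0): stack=[empty] mem=[22,0,0,0]
After op 9 (RCL M0): stack=[22] mem=[22,0,0,0]
After op 10 (pop): stack=[empty] mem=[22,0,0,0]
After op 11 (push 4): stack=[4] mem=[22,0,0,0]
After op 12 (push 16): stack=[4,16] mem=[22,0,0,0]
After op 13 (+): stack=[20] mem=[22,0,0,0]

Answer: [20]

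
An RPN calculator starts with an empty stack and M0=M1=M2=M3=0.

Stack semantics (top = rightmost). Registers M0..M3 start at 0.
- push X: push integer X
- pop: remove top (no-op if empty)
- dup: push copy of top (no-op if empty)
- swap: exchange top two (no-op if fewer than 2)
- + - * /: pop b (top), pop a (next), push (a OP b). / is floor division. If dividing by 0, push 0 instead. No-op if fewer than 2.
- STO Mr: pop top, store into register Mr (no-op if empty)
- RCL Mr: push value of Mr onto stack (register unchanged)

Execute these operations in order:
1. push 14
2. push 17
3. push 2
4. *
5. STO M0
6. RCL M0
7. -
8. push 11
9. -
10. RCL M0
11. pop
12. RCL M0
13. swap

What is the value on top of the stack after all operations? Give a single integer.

After op 1 (push 14): stack=[14] mem=[0,0,0,0]
After op 2 (push 17): stack=[14,17] mem=[0,0,0,0]
After op 3 (push 2): stack=[14,17,2] mem=[0,0,0,0]
After op 4 (*): stack=[14,34] mem=[0,0,0,0]
After op 5 (STO M0): stack=[14] mem=[34,0,0,0]
After op 6 (RCL M0): stack=[14,34] mem=[34,0,0,0]
After op 7 (-): stack=[-20] mem=[34,0,0,0]
After op 8 (push 11): stack=[-20,11] mem=[34,0,0,0]
After op 9 (-): stack=[-31] mem=[34,0,0,0]
After op 10 (RCL M0): stack=[-31,34] mem=[34,0,0,0]
After op 11 (pop): stack=[-31] mem=[34,0,0,0]
After op 12 (RCL M0): stack=[-31,34] mem=[34,0,0,0]
After op 13 (swap): stack=[34,-31] mem=[34,0,0,0]

Answer: -31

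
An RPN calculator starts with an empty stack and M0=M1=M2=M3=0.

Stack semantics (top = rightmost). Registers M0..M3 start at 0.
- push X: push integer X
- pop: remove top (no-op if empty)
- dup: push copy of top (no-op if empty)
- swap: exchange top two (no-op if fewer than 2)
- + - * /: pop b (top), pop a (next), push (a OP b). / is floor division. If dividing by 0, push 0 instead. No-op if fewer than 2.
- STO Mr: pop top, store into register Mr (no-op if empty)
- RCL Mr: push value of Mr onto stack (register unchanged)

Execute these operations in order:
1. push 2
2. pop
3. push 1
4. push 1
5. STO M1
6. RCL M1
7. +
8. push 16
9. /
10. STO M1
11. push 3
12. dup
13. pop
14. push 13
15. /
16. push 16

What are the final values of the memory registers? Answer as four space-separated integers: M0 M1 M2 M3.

After op 1 (push 2): stack=[2] mem=[0,0,0,0]
After op 2 (pop): stack=[empty] mem=[0,0,0,0]
After op 3 (push 1): stack=[1] mem=[0,0,0,0]
After op 4 (push 1): stack=[1,1] mem=[0,0,0,0]
After op 5 (STO M1): stack=[1] mem=[0,1,0,0]
After op 6 (RCL M1): stack=[1,1] mem=[0,1,0,0]
After op 7 (+): stack=[2] mem=[0,1,0,0]
After op 8 (push 16): stack=[2,16] mem=[0,1,0,0]
After op 9 (/): stack=[0] mem=[0,1,0,0]
After op 10 (STO M1): stack=[empty] mem=[0,0,0,0]
After op 11 (push 3): stack=[3] mem=[0,0,0,0]
After op 12 (dup): stack=[3,3] mem=[0,0,0,0]
After op 13 (pop): stack=[3] mem=[0,0,0,0]
After op 14 (push 13): stack=[3,13] mem=[0,0,0,0]
After op 15 (/): stack=[0] mem=[0,0,0,0]
After op 16 (push 16): stack=[0,16] mem=[0,0,0,0]

Answer: 0 0 0 0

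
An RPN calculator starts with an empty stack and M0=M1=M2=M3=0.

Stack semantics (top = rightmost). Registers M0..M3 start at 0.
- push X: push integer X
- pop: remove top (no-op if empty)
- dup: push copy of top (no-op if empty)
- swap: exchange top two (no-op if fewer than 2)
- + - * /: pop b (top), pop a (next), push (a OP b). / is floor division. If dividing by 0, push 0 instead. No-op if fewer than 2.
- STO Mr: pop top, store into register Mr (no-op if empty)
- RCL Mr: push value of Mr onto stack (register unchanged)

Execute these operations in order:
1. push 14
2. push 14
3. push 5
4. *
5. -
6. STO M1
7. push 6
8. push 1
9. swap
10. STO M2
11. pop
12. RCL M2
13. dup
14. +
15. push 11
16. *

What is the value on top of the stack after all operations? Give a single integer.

After op 1 (push 14): stack=[14] mem=[0,0,0,0]
After op 2 (push 14): stack=[14,14] mem=[0,0,0,0]
After op 3 (push 5): stack=[14,14,5] mem=[0,0,0,0]
After op 4 (*): stack=[14,70] mem=[0,0,0,0]
After op 5 (-): stack=[-56] mem=[0,0,0,0]
After op 6 (STO M1): stack=[empty] mem=[0,-56,0,0]
After op 7 (push 6): stack=[6] mem=[0,-56,0,0]
After op 8 (push 1): stack=[6,1] mem=[0,-56,0,0]
After op 9 (swap): stack=[1,6] mem=[0,-56,0,0]
After op 10 (STO M2): stack=[1] mem=[0,-56,6,0]
After op 11 (pop): stack=[empty] mem=[0,-56,6,0]
After op 12 (RCL M2): stack=[6] mem=[0,-56,6,0]
After op 13 (dup): stack=[6,6] mem=[0,-56,6,0]
After op 14 (+): stack=[12] mem=[0,-56,6,0]
After op 15 (push 11): stack=[12,11] mem=[0,-56,6,0]
After op 16 (*): stack=[132] mem=[0,-56,6,0]

Answer: 132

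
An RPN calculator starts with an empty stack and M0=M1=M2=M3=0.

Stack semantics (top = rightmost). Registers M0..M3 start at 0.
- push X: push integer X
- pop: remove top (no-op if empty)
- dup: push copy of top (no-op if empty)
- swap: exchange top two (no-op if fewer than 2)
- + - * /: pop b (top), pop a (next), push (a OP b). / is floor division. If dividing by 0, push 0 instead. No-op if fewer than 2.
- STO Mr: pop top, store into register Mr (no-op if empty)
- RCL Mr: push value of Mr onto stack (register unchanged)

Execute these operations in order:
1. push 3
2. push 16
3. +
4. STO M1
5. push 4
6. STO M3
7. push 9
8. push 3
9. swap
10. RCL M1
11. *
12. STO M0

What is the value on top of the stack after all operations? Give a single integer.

Answer: 3

Derivation:
After op 1 (push 3): stack=[3] mem=[0,0,0,0]
After op 2 (push 16): stack=[3,16] mem=[0,0,0,0]
After op 3 (+): stack=[19] mem=[0,0,0,0]
After op 4 (STO M1): stack=[empty] mem=[0,19,0,0]
After op 5 (push 4): stack=[4] mem=[0,19,0,0]
After op 6 (STO M3): stack=[empty] mem=[0,19,0,4]
After op 7 (push 9): stack=[9] mem=[0,19,0,4]
After op 8 (push 3): stack=[9,3] mem=[0,19,0,4]
After op 9 (swap): stack=[3,9] mem=[0,19,0,4]
After op 10 (RCL M1): stack=[3,9,19] mem=[0,19,0,4]
After op 11 (*): stack=[3,171] mem=[0,19,0,4]
After op 12 (STO M0): stack=[3] mem=[171,19,0,4]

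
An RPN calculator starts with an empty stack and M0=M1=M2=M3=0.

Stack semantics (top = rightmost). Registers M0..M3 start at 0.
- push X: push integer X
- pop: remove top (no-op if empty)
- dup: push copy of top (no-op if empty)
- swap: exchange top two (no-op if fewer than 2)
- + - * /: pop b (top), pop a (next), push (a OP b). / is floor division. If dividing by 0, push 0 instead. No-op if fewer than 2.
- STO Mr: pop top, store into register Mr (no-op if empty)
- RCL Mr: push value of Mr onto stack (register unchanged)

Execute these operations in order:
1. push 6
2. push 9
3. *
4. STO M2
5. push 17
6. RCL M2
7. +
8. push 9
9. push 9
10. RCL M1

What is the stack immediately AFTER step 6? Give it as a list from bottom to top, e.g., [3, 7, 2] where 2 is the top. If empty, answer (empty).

After op 1 (push 6): stack=[6] mem=[0,0,0,0]
After op 2 (push 9): stack=[6,9] mem=[0,0,0,0]
After op 3 (*): stack=[54] mem=[0,0,0,0]
After op 4 (STO M2): stack=[empty] mem=[0,0,54,0]
After op 5 (push 17): stack=[17] mem=[0,0,54,0]
After op 6 (RCL M2): stack=[17,54] mem=[0,0,54,0]

[17, 54]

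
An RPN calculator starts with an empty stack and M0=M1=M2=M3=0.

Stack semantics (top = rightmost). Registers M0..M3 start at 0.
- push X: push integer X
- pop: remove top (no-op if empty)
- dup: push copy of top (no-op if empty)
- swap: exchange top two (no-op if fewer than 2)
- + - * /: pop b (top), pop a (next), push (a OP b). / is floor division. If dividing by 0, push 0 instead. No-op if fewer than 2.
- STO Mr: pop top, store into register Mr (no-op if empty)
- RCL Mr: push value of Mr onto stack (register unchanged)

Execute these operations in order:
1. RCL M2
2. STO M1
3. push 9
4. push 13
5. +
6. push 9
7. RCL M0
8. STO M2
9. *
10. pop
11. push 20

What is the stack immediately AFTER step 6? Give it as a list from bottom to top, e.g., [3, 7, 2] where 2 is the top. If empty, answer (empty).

After op 1 (RCL M2): stack=[0] mem=[0,0,0,0]
After op 2 (STO M1): stack=[empty] mem=[0,0,0,0]
After op 3 (push 9): stack=[9] mem=[0,0,0,0]
After op 4 (push 13): stack=[9,13] mem=[0,0,0,0]
After op 5 (+): stack=[22] mem=[0,0,0,0]
After op 6 (push 9): stack=[22,9] mem=[0,0,0,0]

[22, 9]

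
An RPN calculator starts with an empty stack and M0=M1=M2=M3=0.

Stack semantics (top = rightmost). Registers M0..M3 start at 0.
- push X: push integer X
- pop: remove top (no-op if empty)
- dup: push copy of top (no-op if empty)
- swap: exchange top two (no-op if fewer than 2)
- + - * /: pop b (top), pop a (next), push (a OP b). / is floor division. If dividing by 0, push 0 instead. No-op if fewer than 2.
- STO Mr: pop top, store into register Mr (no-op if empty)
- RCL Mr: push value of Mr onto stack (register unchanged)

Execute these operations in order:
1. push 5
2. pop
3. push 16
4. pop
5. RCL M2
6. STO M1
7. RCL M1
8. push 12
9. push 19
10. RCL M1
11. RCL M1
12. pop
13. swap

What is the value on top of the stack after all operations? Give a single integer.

Answer: 19

Derivation:
After op 1 (push 5): stack=[5] mem=[0,0,0,0]
After op 2 (pop): stack=[empty] mem=[0,0,0,0]
After op 3 (push 16): stack=[16] mem=[0,0,0,0]
After op 4 (pop): stack=[empty] mem=[0,0,0,0]
After op 5 (RCL M2): stack=[0] mem=[0,0,0,0]
After op 6 (STO M1): stack=[empty] mem=[0,0,0,0]
After op 7 (RCL M1): stack=[0] mem=[0,0,0,0]
After op 8 (push 12): stack=[0,12] mem=[0,0,0,0]
After op 9 (push 19): stack=[0,12,19] mem=[0,0,0,0]
After op 10 (RCL M1): stack=[0,12,19,0] mem=[0,0,0,0]
After op 11 (RCL M1): stack=[0,12,19,0,0] mem=[0,0,0,0]
After op 12 (pop): stack=[0,12,19,0] mem=[0,0,0,0]
After op 13 (swap): stack=[0,12,0,19] mem=[0,0,0,0]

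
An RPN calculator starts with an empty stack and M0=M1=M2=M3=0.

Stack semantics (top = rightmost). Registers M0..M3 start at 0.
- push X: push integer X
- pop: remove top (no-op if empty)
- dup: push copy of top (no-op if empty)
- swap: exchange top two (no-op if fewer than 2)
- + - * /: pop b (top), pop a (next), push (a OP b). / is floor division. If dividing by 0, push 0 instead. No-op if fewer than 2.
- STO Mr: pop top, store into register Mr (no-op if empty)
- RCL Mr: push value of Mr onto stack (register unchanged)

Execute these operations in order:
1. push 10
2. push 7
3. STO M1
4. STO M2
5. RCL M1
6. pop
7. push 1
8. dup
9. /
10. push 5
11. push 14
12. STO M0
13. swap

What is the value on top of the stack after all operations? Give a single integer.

Answer: 1

Derivation:
After op 1 (push 10): stack=[10] mem=[0,0,0,0]
After op 2 (push 7): stack=[10,7] mem=[0,0,0,0]
After op 3 (STO M1): stack=[10] mem=[0,7,0,0]
After op 4 (STO M2): stack=[empty] mem=[0,7,10,0]
After op 5 (RCL M1): stack=[7] mem=[0,7,10,0]
After op 6 (pop): stack=[empty] mem=[0,7,10,0]
After op 7 (push 1): stack=[1] mem=[0,7,10,0]
After op 8 (dup): stack=[1,1] mem=[0,7,10,0]
After op 9 (/): stack=[1] mem=[0,7,10,0]
After op 10 (push 5): stack=[1,5] mem=[0,7,10,0]
After op 11 (push 14): stack=[1,5,14] mem=[0,7,10,0]
After op 12 (STO M0): stack=[1,5] mem=[14,7,10,0]
After op 13 (swap): stack=[5,1] mem=[14,7,10,0]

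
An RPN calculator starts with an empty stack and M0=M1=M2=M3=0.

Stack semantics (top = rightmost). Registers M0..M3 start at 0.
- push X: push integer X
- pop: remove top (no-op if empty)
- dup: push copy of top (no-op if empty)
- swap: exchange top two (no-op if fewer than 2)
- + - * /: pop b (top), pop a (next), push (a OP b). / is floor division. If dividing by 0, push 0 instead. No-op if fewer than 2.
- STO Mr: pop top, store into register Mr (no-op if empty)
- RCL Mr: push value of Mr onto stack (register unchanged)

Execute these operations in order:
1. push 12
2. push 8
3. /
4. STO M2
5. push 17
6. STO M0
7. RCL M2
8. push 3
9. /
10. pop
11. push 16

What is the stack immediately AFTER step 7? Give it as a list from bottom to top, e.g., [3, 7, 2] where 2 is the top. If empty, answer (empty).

After op 1 (push 12): stack=[12] mem=[0,0,0,0]
After op 2 (push 8): stack=[12,8] mem=[0,0,0,0]
After op 3 (/): stack=[1] mem=[0,0,0,0]
After op 4 (STO M2): stack=[empty] mem=[0,0,1,0]
After op 5 (push 17): stack=[17] mem=[0,0,1,0]
After op 6 (STO M0): stack=[empty] mem=[17,0,1,0]
After op 7 (RCL M2): stack=[1] mem=[17,0,1,0]

[1]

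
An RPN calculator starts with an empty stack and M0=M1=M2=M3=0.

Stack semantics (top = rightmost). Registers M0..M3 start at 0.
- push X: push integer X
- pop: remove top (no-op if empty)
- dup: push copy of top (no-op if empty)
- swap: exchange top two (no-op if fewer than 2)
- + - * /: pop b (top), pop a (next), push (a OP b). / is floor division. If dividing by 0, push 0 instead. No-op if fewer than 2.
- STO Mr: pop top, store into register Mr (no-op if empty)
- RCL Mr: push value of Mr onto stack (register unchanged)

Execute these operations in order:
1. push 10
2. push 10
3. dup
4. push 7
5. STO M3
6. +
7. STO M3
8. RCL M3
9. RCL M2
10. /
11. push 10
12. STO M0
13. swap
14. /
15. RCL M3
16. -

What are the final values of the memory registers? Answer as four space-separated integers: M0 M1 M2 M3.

After op 1 (push 10): stack=[10] mem=[0,0,0,0]
After op 2 (push 10): stack=[10,10] mem=[0,0,0,0]
After op 3 (dup): stack=[10,10,10] mem=[0,0,0,0]
After op 4 (push 7): stack=[10,10,10,7] mem=[0,0,0,0]
After op 5 (STO M3): stack=[10,10,10] mem=[0,0,0,7]
After op 6 (+): stack=[10,20] mem=[0,0,0,7]
After op 7 (STO M3): stack=[10] mem=[0,0,0,20]
After op 8 (RCL M3): stack=[10,20] mem=[0,0,0,20]
After op 9 (RCL M2): stack=[10,20,0] mem=[0,0,0,20]
After op 10 (/): stack=[10,0] mem=[0,0,0,20]
After op 11 (push 10): stack=[10,0,10] mem=[0,0,0,20]
After op 12 (STO M0): stack=[10,0] mem=[10,0,0,20]
After op 13 (swap): stack=[0,10] mem=[10,0,0,20]
After op 14 (/): stack=[0] mem=[10,0,0,20]
After op 15 (RCL M3): stack=[0,20] mem=[10,0,0,20]
After op 16 (-): stack=[-20] mem=[10,0,0,20]

Answer: 10 0 0 20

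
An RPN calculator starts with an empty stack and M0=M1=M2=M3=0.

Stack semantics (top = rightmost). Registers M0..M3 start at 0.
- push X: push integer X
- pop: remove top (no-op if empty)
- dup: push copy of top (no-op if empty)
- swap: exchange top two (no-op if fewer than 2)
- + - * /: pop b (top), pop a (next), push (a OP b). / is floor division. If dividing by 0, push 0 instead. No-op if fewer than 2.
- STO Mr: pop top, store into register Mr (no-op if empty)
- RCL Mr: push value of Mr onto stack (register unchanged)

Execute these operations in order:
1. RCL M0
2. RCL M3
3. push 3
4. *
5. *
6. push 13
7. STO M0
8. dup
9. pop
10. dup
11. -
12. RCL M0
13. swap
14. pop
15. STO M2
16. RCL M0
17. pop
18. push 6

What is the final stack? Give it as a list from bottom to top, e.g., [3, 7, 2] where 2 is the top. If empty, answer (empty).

After op 1 (RCL M0): stack=[0] mem=[0,0,0,0]
After op 2 (RCL M3): stack=[0,0] mem=[0,0,0,0]
After op 3 (push 3): stack=[0,0,3] mem=[0,0,0,0]
After op 4 (*): stack=[0,0] mem=[0,0,0,0]
After op 5 (*): stack=[0] mem=[0,0,0,0]
After op 6 (push 13): stack=[0,13] mem=[0,0,0,0]
After op 7 (STO M0): stack=[0] mem=[13,0,0,0]
After op 8 (dup): stack=[0,0] mem=[13,0,0,0]
After op 9 (pop): stack=[0] mem=[13,0,0,0]
After op 10 (dup): stack=[0,0] mem=[13,0,0,0]
After op 11 (-): stack=[0] mem=[13,0,0,0]
After op 12 (RCL M0): stack=[0,13] mem=[13,0,0,0]
After op 13 (swap): stack=[13,0] mem=[13,0,0,0]
After op 14 (pop): stack=[13] mem=[13,0,0,0]
After op 15 (STO M2): stack=[empty] mem=[13,0,13,0]
After op 16 (RCL M0): stack=[13] mem=[13,0,13,0]
After op 17 (pop): stack=[empty] mem=[13,0,13,0]
After op 18 (push 6): stack=[6] mem=[13,0,13,0]

Answer: [6]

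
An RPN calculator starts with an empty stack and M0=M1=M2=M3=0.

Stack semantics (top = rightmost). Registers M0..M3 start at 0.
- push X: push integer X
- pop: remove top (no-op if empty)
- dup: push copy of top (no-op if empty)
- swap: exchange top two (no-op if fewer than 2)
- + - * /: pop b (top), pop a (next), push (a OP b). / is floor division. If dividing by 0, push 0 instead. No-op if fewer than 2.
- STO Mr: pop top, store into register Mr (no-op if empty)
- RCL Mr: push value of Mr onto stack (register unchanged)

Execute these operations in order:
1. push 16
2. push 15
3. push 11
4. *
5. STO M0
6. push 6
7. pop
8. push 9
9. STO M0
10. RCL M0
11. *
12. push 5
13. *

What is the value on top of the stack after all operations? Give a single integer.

After op 1 (push 16): stack=[16] mem=[0,0,0,0]
After op 2 (push 15): stack=[16,15] mem=[0,0,0,0]
After op 3 (push 11): stack=[16,15,11] mem=[0,0,0,0]
After op 4 (*): stack=[16,165] mem=[0,0,0,0]
After op 5 (STO M0): stack=[16] mem=[165,0,0,0]
After op 6 (push 6): stack=[16,6] mem=[165,0,0,0]
After op 7 (pop): stack=[16] mem=[165,0,0,0]
After op 8 (push 9): stack=[16,9] mem=[165,0,0,0]
After op 9 (STO M0): stack=[16] mem=[9,0,0,0]
After op 10 (RCL M0): stack=[16,9] mem=[9,0,0,0]
After op 11 (*): stack=[144] mem=[9,0,0,0]
After op 12 (push 5): stack=[144,5] mem=[9,0,0,0]
After op 13 (*): stack=[720] mem=[9,0,0,0]

Answer: 720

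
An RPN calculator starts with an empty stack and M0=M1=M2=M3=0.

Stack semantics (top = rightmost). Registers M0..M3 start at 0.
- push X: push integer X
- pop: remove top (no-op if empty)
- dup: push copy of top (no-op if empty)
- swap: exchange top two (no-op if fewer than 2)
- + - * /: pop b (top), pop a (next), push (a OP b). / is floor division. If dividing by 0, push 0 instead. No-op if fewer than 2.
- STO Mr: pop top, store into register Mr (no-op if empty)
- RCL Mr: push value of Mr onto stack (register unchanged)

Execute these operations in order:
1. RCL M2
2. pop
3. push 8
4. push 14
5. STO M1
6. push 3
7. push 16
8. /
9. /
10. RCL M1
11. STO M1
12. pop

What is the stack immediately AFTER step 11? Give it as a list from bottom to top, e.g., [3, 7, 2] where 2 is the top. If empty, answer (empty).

After op 1 (RCL M2): stack=[0] mem=[0,0,0,0]
After op 2 (pop): stack=[empty] mem=[0,0,0,0]
After op 3 (push 8): stack=[8] mem=[0,0,0,0]
After op 4 (push 14): stack=[8,14] mem=[0,0,0,0]
After op 5 (STO M1): stack=[8] mem=[0,14,0,0]
After op 6 (push 3): stack=[8,3] mem=[0,14,0,0]
After op 7 (push 16): stack=[8,3,16] mem=[0,14,0,0]
After op 8 (/): stack=[8,0] mem=[0,14,0,0]
After op 9 (/): stack=[0] mem=[0,14,0,0]
After op 10 (RCL M1): stack=[0,14] mem=[0,14,0,0]
After op 11 (STO M1): stack=[0] mem=[0,14,0,0]

[0]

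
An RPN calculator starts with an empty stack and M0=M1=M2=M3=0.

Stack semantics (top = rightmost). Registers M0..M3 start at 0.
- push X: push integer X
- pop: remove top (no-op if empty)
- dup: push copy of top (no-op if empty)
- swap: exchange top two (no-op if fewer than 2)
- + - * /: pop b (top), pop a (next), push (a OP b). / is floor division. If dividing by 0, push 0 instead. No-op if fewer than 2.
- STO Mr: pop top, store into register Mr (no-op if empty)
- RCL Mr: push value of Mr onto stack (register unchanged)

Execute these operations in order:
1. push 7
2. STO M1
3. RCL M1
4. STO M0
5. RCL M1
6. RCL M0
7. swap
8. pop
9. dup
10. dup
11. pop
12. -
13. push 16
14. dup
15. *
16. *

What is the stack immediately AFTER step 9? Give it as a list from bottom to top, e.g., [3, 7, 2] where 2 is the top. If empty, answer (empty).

After op 1 (push 7): stack=[7] mem=[0,0,0,0]
After op 2 (STO M1): stack=[empty] mem=[0,7,0,0]
After op 3 (RCL M1): stack=[7] mem=[0,7,0,0]
After op 4 (STO M0): stack=[empty] mem=[7,7,0,0]
After op 5 (RCL M1): stack=[7] mem=[7,7,0,0]
After op 6 (RCL M0): stack=[7,7] mem=[7,7,0,0]
After op 7 (swap): stack=[7,7] mem=[7,7,0,0]
After op 8 (pop): stack=[7] mem=[7,7,0,0]
After op 9 (dup): stack=[7,7] mem=[7,7,0,0]

[7, 7]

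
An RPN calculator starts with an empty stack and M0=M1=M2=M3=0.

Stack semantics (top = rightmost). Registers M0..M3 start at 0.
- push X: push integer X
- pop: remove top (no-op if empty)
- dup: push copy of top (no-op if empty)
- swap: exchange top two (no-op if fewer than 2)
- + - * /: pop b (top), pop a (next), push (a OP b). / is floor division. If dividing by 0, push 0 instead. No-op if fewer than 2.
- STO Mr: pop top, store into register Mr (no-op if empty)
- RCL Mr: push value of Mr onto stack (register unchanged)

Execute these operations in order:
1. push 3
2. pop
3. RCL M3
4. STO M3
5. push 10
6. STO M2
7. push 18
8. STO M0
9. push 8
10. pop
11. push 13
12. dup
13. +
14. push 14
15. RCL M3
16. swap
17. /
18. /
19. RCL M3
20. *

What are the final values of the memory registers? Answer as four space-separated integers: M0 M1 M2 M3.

Answer: 18 0 10 0

Derivation:
After op 1 (push 3): stack=[3] mem=[0,0,0,0]
After op 2 (pop): stack=[empty] mem=[0,0,0,0]
After op 3 (RCL M3): stack=[0] mem=[0,0,0,0]
After op 4 (STO M3): stack=[empty] mem=[0,0,0,0]
After op 5 (push 10): stack=[10] mem=[0,0,0,0]
After op 6 (STO M2): stack=[empty] mem=[0,0,10,0]
After op 7 (push 18): stack=[18] mem=[0,0,10,0]
After op 8 (STO M0): stack=[empty] mem=[18,0,10,0]
After op 9 (push 8): stack=[8] mem=[18,0,10,0]
After op 10 (pop): stack=[empty] mem=[18,0,10,0]
After op 11 (push 13): stack=[13] mem=[18,0,10,0]
After op 12 (dup): stack=[13,13] mem=[18,0,10,0]
After op 13 (+): stack=[26] mem=[18,0,10,0]
After op 14 (push 14): stack=[26,14] mem=[18,0,10,0]
After op 15 (RCL M3): stack=[26,14,0] mem=[18,0,10,0]
After op 16 (swap): stack=[26,0,14] mem=[18,0,10,0]
After op 17 (/): stack=[26,0] mem=[18,0,10,0]
After op 18 (/): stack=[0] mem=[18,0,10,0]
After op 19 (RCL M3): stack=[0,0] mem=[18,0,10,0]
After op 20 (*): stack=[0] mem=[18,0,10,0]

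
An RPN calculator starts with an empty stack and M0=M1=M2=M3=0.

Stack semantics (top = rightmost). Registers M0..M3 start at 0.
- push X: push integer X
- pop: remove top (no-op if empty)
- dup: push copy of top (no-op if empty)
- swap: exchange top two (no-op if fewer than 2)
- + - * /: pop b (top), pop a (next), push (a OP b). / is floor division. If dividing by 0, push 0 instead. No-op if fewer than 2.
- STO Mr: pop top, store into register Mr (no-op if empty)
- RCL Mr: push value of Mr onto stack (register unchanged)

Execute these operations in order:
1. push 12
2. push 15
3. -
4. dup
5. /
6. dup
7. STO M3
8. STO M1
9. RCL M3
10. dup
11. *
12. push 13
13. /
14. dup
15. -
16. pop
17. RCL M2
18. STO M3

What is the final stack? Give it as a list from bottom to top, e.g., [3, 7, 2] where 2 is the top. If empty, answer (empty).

After op 1 (push 12): stack=[12] mem=[0,0,0,0]
After op 2 (push 15): stack=[12,15] mem=[0,0,0,0]
After op 3 (-): stack=[-3] mem=[0,0,0,0]
After op 4 (dup): stack=[-3,-3] mem=[0,0,0,0]
After op 5 (/): stack=[1] mem=[0,0,0,0]
After op 6 (dup): stack=[1,1] mem=[0,0,0,0]
After op 7 (STO M3): stack=[1] mem=[0,0,0,1]
After op 8 (STO M1): stack=[empty] mem=[0,1,0,1]
After op 9 (RCL M3): stack=[1] mem=[0,1,0,1]
After op 10 (dup): stack=[1,1] mem=[0,1,0,1]
After op 11 (*): stack=[1] mem=[0,1,0,1]
After op 12 (push 13): stack=[1,13] mem=[0,1,0,1]
After op 13 (/): stack=[0] mem=[0,1,0,1]
After op 14 (dup): stack=[0,0] mem=[0,1,0,1]
After op 15 (-): stack=[0] mem=[0,1,0,1]
After op 16 (pop): stack=[empty] mem=[0,1,0,1]
After op 17 (RCL M2): stack=[0] mem=[0,1,0,1]
After op 18 (STO M3): stack=[empty] mem=[0,1,0,0]

Answer: (empty)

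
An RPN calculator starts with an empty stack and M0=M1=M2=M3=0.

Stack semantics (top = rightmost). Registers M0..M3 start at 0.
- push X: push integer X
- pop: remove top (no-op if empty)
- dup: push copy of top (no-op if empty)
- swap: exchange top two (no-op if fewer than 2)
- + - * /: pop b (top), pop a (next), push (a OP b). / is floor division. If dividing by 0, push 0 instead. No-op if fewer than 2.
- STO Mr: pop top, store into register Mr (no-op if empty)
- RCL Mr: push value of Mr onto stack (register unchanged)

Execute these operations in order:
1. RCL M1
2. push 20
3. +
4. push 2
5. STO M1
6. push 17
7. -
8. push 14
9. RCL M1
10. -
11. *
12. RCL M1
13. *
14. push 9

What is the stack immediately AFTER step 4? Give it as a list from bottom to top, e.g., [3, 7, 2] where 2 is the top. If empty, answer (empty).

After op 1 (RCL M1): stack=[0] mem=[0,0,0,0]
After op 2 (push 20): stack=[0,20] mem=[0,0,0,0]
After op 3 (+): stack=[20] mem=[0,0,0,0]
After op 4 (push 2): stack=[20,2] mem=[0,0,0,0]

[20, 2]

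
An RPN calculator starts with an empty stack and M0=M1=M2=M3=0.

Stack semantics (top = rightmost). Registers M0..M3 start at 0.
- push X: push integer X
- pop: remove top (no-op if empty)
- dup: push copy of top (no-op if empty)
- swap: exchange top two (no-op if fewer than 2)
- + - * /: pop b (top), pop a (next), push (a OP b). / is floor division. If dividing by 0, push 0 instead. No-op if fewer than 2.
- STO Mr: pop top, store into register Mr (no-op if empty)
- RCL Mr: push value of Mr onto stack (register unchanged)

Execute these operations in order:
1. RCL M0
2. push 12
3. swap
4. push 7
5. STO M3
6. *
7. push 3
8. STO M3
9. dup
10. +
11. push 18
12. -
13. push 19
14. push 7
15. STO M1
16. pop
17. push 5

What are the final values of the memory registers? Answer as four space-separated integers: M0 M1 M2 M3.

After op 1 (RCL M0): stack=[0] mem=[0,0,0,0]
After op 2 (push 12): stack=[0,12] mem=[0,0,0,0]
After op 3 (swap): stack=[12,0] mem=[0,0,0,0]
After op 4 (push 7): stack=[12,0,7] mem=[0,0,0,0]
After op 5 (STO M3): stack=[12,0] mem=[0,0,0,7]
After op 6 (*): stack=[0] mem=[0,0,0,7]
After op 7 (push 3): stack=[0,3] mem=[0,0,0,7]
After op 8 (STO M3): stack=[0] mem=[0,0,0,3]
After op 9 (dup): stack=[0,0] mem=[0,0,0,3]
After op 10 (+): stack=[0] mem=[0,0,0,3]
After op 11 (push 18): stack=[0,18] mem=[0,0,0,3]
After op 12 (-): stack=[-18] mem=[0,0,0,3]
After op 13 (push 19): stack=[-18,19] mem=[0,0,0,3]
After op 14 (push 7): stack=[-18,19,7] mem=[0,0,0,3]
After op 15 (STO M1): stack=[-18,19] mem=[0,7,0,3]
After op 16 (pop): stack=[-18] mem=[0,7,0,3]
After op 17 (push 5): stack=[-18,5] mem=[0,7,0,3]

Answer: 0 7 0 3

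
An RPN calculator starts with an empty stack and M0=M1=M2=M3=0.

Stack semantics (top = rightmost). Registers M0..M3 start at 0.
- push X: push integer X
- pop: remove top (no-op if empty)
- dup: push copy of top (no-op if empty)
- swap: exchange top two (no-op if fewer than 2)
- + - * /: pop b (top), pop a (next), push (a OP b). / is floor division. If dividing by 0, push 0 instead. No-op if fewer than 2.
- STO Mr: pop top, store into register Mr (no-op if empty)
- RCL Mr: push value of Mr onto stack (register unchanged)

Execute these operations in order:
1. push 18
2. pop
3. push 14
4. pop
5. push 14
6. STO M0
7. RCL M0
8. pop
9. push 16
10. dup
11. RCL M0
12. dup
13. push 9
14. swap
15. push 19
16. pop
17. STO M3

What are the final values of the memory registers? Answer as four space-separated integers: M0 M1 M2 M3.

Answer: 14 0 0 14

Derivation:
After op 1 (push 18): stack=[18] mem=[0,0,0,0]
After op 2 (pop): stack=[empty] mem=[0,0,0,0]
After op 3 (push 14): stack=[14] mem=[0,0,0,0]
After op 4 (pop): stack=[empty] mem=[0,0,0,0]
After op 5 (push 14): stack=[14] mem=[0,0,0,0]
After op 6 (STO M0): stack=[empty] mem=[14,0,0,0]
After op 7 (RCL M0): stack=[14] mem=[14,0,0,0]
After op 8 (pop): stack=[empty] mem=[14,0,0,0]
After op 9 (push 16): stack=[16] mem=[14,0,0,0]
After op 10 (dup): stack=[16,16] mem=[14,0,0,0]
After op 11 (RCL M0): stack=[16,16,14] mem=[14,0,0,0]
After op 12 (dup): stack=[16,16,14,14] mem=[14,0,0,0]
After op 13 (push 9): stack=[16,16,14,14,9] mem=[14,0,0,0]
After op 14 (swap): stack=[16,16,14,9,14] mem=[14,0,0,0]
After op 15 (push 19): stack=[16,16,14,9,14,19] mem=[14,0,0,0]
After op 16 (pop): stack=[16,16,14,9,14] mem=[14,0,0,0]
After op 17 (STO M3): stack=[16,16,14,9] mem=[14,0,0,14]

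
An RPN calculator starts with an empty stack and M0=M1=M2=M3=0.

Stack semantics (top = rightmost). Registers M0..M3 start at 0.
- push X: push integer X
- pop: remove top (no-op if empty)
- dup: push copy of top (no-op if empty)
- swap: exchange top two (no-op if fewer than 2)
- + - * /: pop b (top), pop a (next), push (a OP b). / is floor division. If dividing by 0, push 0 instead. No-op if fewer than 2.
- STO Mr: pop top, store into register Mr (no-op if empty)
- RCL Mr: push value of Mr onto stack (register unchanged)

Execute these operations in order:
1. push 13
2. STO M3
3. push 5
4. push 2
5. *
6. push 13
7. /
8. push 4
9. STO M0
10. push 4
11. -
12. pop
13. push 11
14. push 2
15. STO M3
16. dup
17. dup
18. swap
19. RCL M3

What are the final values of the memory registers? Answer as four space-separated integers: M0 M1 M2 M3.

After op 1 (push 13): stack=[13] mem=[0,0,0,0]
After op 2 (STO M3): stack=[empty] mem=[0,0,0,13]
After op 3 (push 5): stack=[5] mem=[0,0,0,13]
After op 4 (push 2): stack=[5,2] mem=[0,0,0,13]
After op 5 (*): stack=[10] mem=[0,0,0,13]
After op 6 (push 13): stack=[10,13] mem=[0,0,0,13]
After op 7 (/): stack=[0] mem=[0,0,0,13]
After op 8 (push 4): stack=[0,4] mem=[0,0,0,13]
After op 9 (STO M0): stack=[0] mem=[4,0,0,13]
After op 10 (push 4): stack=[0,4] mem=[4,0,0,13]
After op 11 (-): stack=[-4] mem=[4,0,0,13]
After op 12 (pop): stack=[empty] mem=[4,0,0,13]
After op 13 (push 11): stack=[11] mem=[4,0,0,13]
After op 14 (push 2): stack=[11,2] mem=[4,0,0,13]
After op 15 (STO M3): stack=[11] mem=[4,0,0,2]
After op 16 (dup): stack=[11,11] mem=[4,0,0,2]
After op 17 (dup): stack=[11,11,11] mem=[4,0,0,2]
After op 18 (swap): stack=[11,11,11] mem=[4,0,0,2]
After op 19 (RCL M3): stack=[11,11,11,2] mem=[4,0,0,2]

Answer: 4 0 0 2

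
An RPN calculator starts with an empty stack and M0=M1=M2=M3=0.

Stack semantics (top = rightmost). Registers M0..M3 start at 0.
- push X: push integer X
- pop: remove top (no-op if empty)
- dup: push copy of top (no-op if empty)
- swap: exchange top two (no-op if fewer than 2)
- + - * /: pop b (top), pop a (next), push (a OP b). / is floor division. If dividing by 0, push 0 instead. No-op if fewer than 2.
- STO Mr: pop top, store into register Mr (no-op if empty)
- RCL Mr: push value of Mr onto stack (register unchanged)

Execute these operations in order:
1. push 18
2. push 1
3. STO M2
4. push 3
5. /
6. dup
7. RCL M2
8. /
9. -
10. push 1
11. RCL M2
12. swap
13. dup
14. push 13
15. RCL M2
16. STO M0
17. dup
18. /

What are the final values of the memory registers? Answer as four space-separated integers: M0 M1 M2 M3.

Answer: 1 0 1 0

Derivation:
After op 1 (push 18): stack=[18] mem=[0,0,0,0]
After op 2 (push 1): stack=[18,1] mem=[0,0,0,0]
After op 3 (STO M2): stack=[18] mem=[0,0,1,0]
After op 4 (push 3): stack=[18,3] mem=[0,0,1,0]
After op 5 (/): stack=[6] mem=[0,0,1,0]
After op 6 (dup): stack=[6,6] mem=[0,0,1,0]
After op 7 (RCL M2): stack=[6,6,1] mem=[0,0,1,0]
After op 8 (/): stack=[6,6] mem=[0,0,1,0]
After op 9 (-): stack=[0] mem=[0,0,1,0]
After op 10 (push 1): stack=[0,1] mem=[0,0,1,0]
After op 11 (RCL M2): stack=[0,1,1] mem=[0,0,1,0]
After op 12 (swap): stack=[0,1,1] mem=[0,0,1,0]
After op 13 (dup): stack=[0,1,1,1] mem=[0,0,1,0]
After op 14 (push 13): stack=[0,1,1,1,13] mem=[0,0,1,0]
After op 15 (RCL M2): stack=[0,1,1,1,13,1] mem=[0,0,1,0]
After op 16 (STO M0): stack=[0,1,1,1,13] mem=[1,0,1,0]
After op 17 (dup): stack=[0,1,1,1,13,13] mem=[1,0,1,0]
After op 18 (/): stack=[0,1,1,1,1] mem=[1,0,1,0]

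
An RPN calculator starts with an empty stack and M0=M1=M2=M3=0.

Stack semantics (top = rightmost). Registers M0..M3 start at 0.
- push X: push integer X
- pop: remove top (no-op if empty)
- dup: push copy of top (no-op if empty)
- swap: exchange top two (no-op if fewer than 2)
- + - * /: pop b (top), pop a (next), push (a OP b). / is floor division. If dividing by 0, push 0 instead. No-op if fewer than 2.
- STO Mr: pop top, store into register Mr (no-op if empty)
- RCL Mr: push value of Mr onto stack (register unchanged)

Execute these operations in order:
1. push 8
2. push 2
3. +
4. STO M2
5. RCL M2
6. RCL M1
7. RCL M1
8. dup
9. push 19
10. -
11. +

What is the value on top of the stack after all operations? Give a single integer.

After op 1 (push 8): stack=[8] mem=[0,0,0,0]
After op 2 (push 2): stack=[8,2] mem=[0,0,0,0]
After op 3 (+): stack=[10] mem=[0,0,0,0]
After op 4 (STO M2): stack=[empty] mem=[0,0,10,0]
After op 5 (RCL M2): stack=[10] mem=[0,0,10,0]
After op 6 (RCL M1): stack=[10,0] mem=[0,0,10,0]
After op 7 (RCL M1): stack=[10,0,0] mem=[0,0,10,0]
After op 8 (dup): stack=[10,0,0,0] mem=[0,0,10,0]
After op 9 (push 19): stack=[10,0,0,0,19] mem=[0,0,10,0]
After op 10 (-): stack=[10,0,0,-19] mem=[0,0,10,0]
After op 11 (+): stack=[10,0,-19] mem=[0,0,10,0]

Answer: -19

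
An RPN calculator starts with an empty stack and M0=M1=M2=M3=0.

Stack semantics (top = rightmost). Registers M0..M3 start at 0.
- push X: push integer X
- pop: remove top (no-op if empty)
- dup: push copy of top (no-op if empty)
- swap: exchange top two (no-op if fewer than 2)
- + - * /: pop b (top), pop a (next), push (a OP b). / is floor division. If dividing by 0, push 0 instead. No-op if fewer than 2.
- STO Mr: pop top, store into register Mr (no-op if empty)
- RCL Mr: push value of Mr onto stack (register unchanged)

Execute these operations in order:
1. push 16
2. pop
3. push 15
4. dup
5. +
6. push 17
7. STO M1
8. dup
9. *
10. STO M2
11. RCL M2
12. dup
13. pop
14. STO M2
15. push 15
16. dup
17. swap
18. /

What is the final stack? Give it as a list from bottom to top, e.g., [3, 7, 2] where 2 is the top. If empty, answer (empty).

Answer: [1]

Derivation:
After op 1 (push 16): stack=[16] mem=[0,0,0,0]
After op 2 (pop): stack=[empty] mem=[0,0,0,0]
After op 3 (push 15): stack=[15] mem=[0,0,0,0]
After op 4 (dup): stack=[15,15] mem=[0,0,0,0]
After op 5 (+): stack=[30] mem=[0,0,0,0]
After op 6 (push 17): stack=[30,17] mem=[0,0,0,0]
After op 7 (STO M1): stack=[30] mem=[0,17,0,0]
After op 8 (dup): stack=[30,30] mem=[0,17,0,0]
After op 9 (*): stack=[900] mem=[0,17,0,0]
After op 10 (STO M2): stack=[empty] mem=[0,17,900,0]
After op 11 (RCL M2): stack=[900] mem=[0,17,900,0]
After op 12 (dup): stack=[900,900] mem=[0,17,900,0]
After op 13 (pop): stack=[900] mem=[0,17,900,0]
After op 14 (STO M2): stack=[empty] mem=[0,17,900,0]
After op 15 (push 15): stack=[15] mem=[0,17,900,0]
After op 16 (dup): stack=[15,15] mem=[0,17,900,0]
After op 17 (swap): stack=[15,15] mem=[0,17,900,0]
After op 18 (/): stack=[1] mem=[0,17,900,0]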